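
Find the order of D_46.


|D_n| = 2n (n rotations and n reflections)
|D_46| = 2×46 = 92

|D_46| = 92


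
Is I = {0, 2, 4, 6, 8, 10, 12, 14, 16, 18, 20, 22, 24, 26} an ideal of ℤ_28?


Check ideal conditions for I = {0, 2, 4, 6, 8, 10, 12, 14, 16, 18, 20, 22, 24, 26} in ℤ_28:
(1) I is an additive subgroup? Yes
(2) For r ∈ ℤ_28 and a ∈ I: r·a ∈ I? Yes

Yes, I is an ideal of ℤ_28


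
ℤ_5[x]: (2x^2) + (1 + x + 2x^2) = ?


Add coefficients mod 5:
x^0: 0 + 1 = 1 (mod 5)
x^1: 0 + 1 = 1 (mod 5)
x^2: 2 + 2 = 4 (mod 5)
Result: 1 + x + 4x^2

f + g = 1 + x + 4x^2


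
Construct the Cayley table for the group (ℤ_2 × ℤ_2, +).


Elements: {(0,0), (0,1), (1,0), (1,1)}
Operation: componentwise addition mod (2, 2)
Entry (a, b) = ((a₁+b₁) mod 2, (a₂+b₂) mod 2)

Cayley table:
      | (0,0) | (0,1) | (1,0) | (1,1)
(0,0) | (0,0) | (0,1) | (1,0) | (1,1)
(0,1) | (0,1) | (0,0) | (1,1) | (1,0)
(1,0) | (1,0) | (1,1) | (0,0) | (0,1)
(1,1) | (1,1) | (1,0) | (0,1) | (0,0)


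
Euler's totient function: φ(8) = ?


φ(n) = count of k ∈ {1,...,n} with gcd(k,n)=1
Coprimes to 8: {1, 3, 5, 7}
Count: 4

φ(8) = 4


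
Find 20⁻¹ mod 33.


Use the extended Euclidean algorithm to write 1 = 20·s + 33·t; then s mod 33 is the inverse.
Euclidean algorithm:
  20 = 0·33 + 20
  33 = 1·20 + 13
  20 = 1·13 + 7
  13 = 1·7 + 6
  7 = 1·6 + 1
  6 = 6·1 + 0
gcd(20,33) = 1
Back-substitution gives: 20·(5) + 33·(-3) = 1
So 20⁻¹ ≡ 5 ≡ 5 (mod 33)
Check: 20 × 5 = 100 ≡ 1 (mod 33) ✓

20⁻¹ ≡ 5 (mod 33)


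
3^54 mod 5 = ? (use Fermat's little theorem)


Fermat's little theorem: if p is prime and gcd(a,p)=1, then a^(p-1) ≡ 1 (mod p)
p = 5 is prime, gcd(3,5) = 1
Reduce exponent: 54 mod 4 = 2
So 3^54 ≡ 3^2 (mod 5)
3^2 mod 5 = 4

3^54 ≡ 4 (mod 5)


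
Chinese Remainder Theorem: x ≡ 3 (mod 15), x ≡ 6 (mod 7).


m₁ = 15, m₂ = 7, gcd = 1, so CRT applies. M = m₁·m₂ = 105
Let M₁ = M/m₁ = 7, M₂ = M/m₂ = 15
Find y₁ ≡ M₁⁻¹ (mod m₁): 7⁻¹ ≡ 13 (mod 15)
Find y₂ ≡ M₂⁻¹ (mod m₂): 15⁻¹ ≡ 1 (mod 7)
x = a₁·M₁·y₁ + a₂·M₂·y₂ = 3·7·13 + 6·15·1 = 363
Reduce mod 105: x ≡ 48
Check: 48 mod 15 = 3 ✓, 48 mod 7 = 6 ✓

x ≡ 48 (mod 105)


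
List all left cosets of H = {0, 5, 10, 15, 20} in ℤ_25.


H = {0, 5, 10, 15, 20}, |H| = 5
Number of cosets = |G|/|H| = 25/5 = 5
0 + H = {0, 5, 10, 15, 20}
1 + H = {1, 6, 11, 16, 21}
2 + H = {2, 7, 12, 17, 22}
3 + H = {3, 8, 13, 18, 23}
4 + H = {4, 9, 14, 19, 24}

Cosets: 0+H={0,5,10,15,20}; 1+H={1,6,11,16,21}; 2+H={2,7,12,17,22}; 3+H={3,8,13,18,23}; 4+H={4,9,14,19,24}


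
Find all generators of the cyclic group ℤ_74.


g generates ℤ_n iff gcd(g,n) = 1
Prime factors of 74: 2, 37
Generators are g ∈ {1,...,73} not divisible by any of these primes.
Generators: {1, 3, 5, 7, 9, 11, 13, 15, 17, 19, 21, 23, 25, 27, 29, 31, 33, 35, 39, 41, 43, 45, 47, 49, 51, 53, 55, 57, 59, 61, 63, 65, 67, 69, 71, 73}
Number of generators = φ(74) = 36

Generators of ℤ_74 = {1, 3, 5, 7, 9, 11, 13, 15, 17, 19, 21, 23, 25, 27, 29, 31, 33, 35, 39, 41, 43, 45, 47, 49, 51, 53, 55, 57, 59, 61, 63, 65, 67, 69, 71, 73}


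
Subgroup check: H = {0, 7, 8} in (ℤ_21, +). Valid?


Subgroup test for H = {0, 7, 8} in (ℤ_21, +):
(1) 0 ∈ H? Yes
(2) Closure: for all a,b ∈ H, (a+b) mod 21 ∈ H? No  [counterexample: 7 + 7 = 14 ∉ H]
(3) Inverses: for all a ∈ H, -a mod 21 ∈ H? No

No, H is not a subgroup of ℤ_21


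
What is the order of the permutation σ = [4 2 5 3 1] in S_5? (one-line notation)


Cycle decomposition: (1 4 3 5)
Cycle lengths: 4
Order = lcm(4) = 4

ord(σ) = 4


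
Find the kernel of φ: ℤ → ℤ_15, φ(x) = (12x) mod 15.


Kernel = preimage of identity
ker(φ) = {x ∈ ℤ : 12x ≡ 0 (mod 15)}. gcd(12,15) = 3, so 12x ≡ 0 (mod 15) ⟺ x ≡ 0 (mod 15/3 = 5). Hence ker(φ) = 5ℤ

ker(φ) = 5ℤ


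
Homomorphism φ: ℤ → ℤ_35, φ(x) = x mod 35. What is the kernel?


Kernel = preimage of identity
ker(φ) = {x ∈ ℤ : x ≡ 0 (mod 35)} = 35ℤ = {0, ±35, ±70, ...}

ker(φ) = 35ℤ


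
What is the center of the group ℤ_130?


Z(G) = {g ∈ G | gx = xg for all x ∈ G}
ℤ_130 is abelian, so Z(G) = G

Z(ℤ_130) = ℤ_130


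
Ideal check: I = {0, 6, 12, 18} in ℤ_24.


Check ideal conditions for I = {0, 6, 12, 18} in ℤ_24:
(1) I is an additive subgroup? Yes
(2) For r ∈ ℤ_24 and a ∈ I: r·a ∈ I? Yes

Yes, I is an ideal of ℤ_24


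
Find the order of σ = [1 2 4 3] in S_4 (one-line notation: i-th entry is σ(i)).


Cycle decomposition: (3 4)
Cycle lengths: 2
Order = lcm(2) = 2

ord(σ) = 2


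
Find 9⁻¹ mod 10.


Use the extended Euclidean algorithm to write 1 = 9·s + 10·t; then s mod 10 is the inverse.
Euclidean algorithm:
  9 = 0·10 + 9
  10 = 1·9 + 1
  9 = 9·1 + 0
gcd(9,10) = 1
Back-substitution gives: 9·(-1) + 10·(1) = 1
So 9⁻¹ ≡ -1 ≡ 9 (mod 10)
Check: 9 × 9 = 81 ≡ 1 (mod 10) ✓

9⁻¹ ≡ 9 (mod 10)


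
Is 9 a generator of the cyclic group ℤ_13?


g generates ℤ_n iff gcd(g, n) = 1
gcd(9, 13) = 1
Since gcd = 1, 9 is a generator.

Yes, 9 generates ℤ_13


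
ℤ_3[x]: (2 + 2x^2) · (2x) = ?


Expand and collect like terms; reduce coefficients mod 3:
x^0: 2·0 = 0 ≡ 0 (mod 3)
x^1: 2·2 + 0·0 = 4 ≡ 1 (mod 3)
x^2: 0·2 + 2·0 = 0 ≡ 0 (mod 3)
x^3: 2·2 = 4 ≡ 1 (mod 3)
Result: x + x^3

f · g = x + x^3


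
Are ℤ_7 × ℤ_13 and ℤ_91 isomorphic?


Comparing ℤ_7 × ℤ_13 and ℤ_91:
gcd(7,13) = 1, so ℤ_7 × ℤ_13 ≅ ℤ_91 (CRT)

Yes, ℤ_7 × ℤ_13 ≅ ℤ_91


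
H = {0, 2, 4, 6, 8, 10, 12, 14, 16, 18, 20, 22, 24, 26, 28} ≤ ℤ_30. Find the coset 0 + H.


0 + H = {0 + h (mod 30) : h ∈ H}
0+0=0, 0+2=2, 0+4=4, 0+6=6, 0+8=8, 0+10=10, 0+12=12, 0+14=14, 0+16=16, 0+18=18, 0+20=20, 0+22=22, 0+24=24, 0+26=26, 0+28=28

0 + H = {0, 2, 4, 6, 8, 10, 12, 14, 16, 18, 20, 22, 24, 26, 28}


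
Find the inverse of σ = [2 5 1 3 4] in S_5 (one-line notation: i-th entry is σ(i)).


To find σ⁻¹, swap domain and range:
σ(1) = 2 → σ⁻¹(2) = 1
σ(2) = 5 → σ⁻¹(5) = 2
σ(3) = 1 → σ⁻¹(1) = 3
σ(4) = 3 → σ⁻¹(3) = 4
σ(5) = 4 → σ⁻¹(4) = 5

σ⁻¹ = [3 1 4 5 2]


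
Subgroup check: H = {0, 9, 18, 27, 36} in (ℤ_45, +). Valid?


Subgroup test for H = {0, 9, 18, 27, 36} in (ℤ_45, +):
(1) 0 ∈ H? Yes
(2) Closure: for all a,b ∈ H, (a+b) mod 45 ∈ H? Yes
(3) Inverses: for all a ∈ H, -a mod 45 ∈ H? Yes

Yes, H is a subgroup of ℤ_45


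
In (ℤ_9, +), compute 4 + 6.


Operation: addition mod 9
4 + 6 = (a + b) mod 9 with a = 4, b = 6

4 + 6 = 1


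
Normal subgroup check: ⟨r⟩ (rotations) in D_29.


H = ⟨r⟩ (rotations) in D_29
The rotation subgroup ⟨r⟩ has index 2 in D_29, so it is normal

Yes, normal subgroup


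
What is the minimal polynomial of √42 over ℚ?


√42 satisfies x² - 42 = 0, irreducible over ℚ since 42 is squarefree

Minimal polynomial: x² - 42


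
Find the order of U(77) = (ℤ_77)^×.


U(n) is the group of units mod n; |U(n)| = φ(n)
|U(77)| = φ(77) = 60

|U(77) = (ℤ_77)^×| = 60


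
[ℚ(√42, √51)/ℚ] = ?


[ℚ(√42,√51):ℚ] = [ℚ(√42,√51):ℚ(√42)]·[ℚ(√42):ℚ] = 2·2 = 4

[ℚ(√42, √51)/ℚ] = 4


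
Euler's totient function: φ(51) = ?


Factor n: 51 = 3 × 17
φ(n) = n · ∏(1 - 1/p) over distinct primes p | n
φ(51) = 51 · (1 - 1/3) · (1 - 1/17) = 32

φ(51) = 32


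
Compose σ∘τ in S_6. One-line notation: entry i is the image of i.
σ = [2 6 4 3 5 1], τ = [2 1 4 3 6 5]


σ∘τ: apply τ first, then σ
1 →τ 2 →σ 6
2 →τ 1 →σ 2
3 →τ 4 →σ 3
4 →τ 3 →σ 4
5 →τ 6 →σ 1
6 →τ 5 →σ 5

σ∘τ = [6 2 3 4 1 5]


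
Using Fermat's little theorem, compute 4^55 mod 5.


Fermat's little theorem: if p is prime and gcd(a,p)=1, then a^(p-1) ≡ 1 (mod p)
p = 5 is prime, gcd(4,5) = 1
Reduce exponent: 55 mod 4 = 3
So 4^55 ≡ 4^3 (mod 5)
4^3 mod 5 = 4

4^55 ≡ 4 (mod 5)


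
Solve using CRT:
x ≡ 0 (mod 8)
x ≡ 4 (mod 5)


m₁ = 8, m₂ = 5, gcd = 1, so CRT applies. M = m₁·m₂ = 40
Let M₁ = M/m₁ = 5, M₂ = M/m₂ = 8
Find y₁ ≡ M₁⁻¹ (mod m₁): 5⁻¹ ≡ 5 (mod 8)
Find y₂ ≡ M₂⁻¹ (mod m₂): 8⁻¹ ≡ 2 (mod 5)
x = a₁·M₁·y₁ + a₂·M₂·y₂ = 0·5·5 + 4·8·2 = 64
Reduce mod 40: x ≡ 24
Check: 24 mod 8 = 0 ✓, 24 mod 5 = 4 ✓

x ≡ 24 (mod 40)


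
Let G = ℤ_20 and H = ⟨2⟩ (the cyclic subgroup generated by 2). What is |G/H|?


|⟨2⟩| = n / gcd(2, 20) = 20 / 2 = 10
H is normal (ℤ_20 is abelian).
|G/H| = |G| / |H| = 20 / 10 = 2

|G/H| = 2


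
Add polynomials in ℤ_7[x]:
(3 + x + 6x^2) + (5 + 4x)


Add coefficients mod 7:
x^0: 3 + 5 = 1 (mod 7)
x^1: 1 + 4 = 5 (mod 7)
x^2: 6 + 0 = 6 (mod 7)
Result: 1 + 5x + 6x^2

f + g = 1 + 5x + 6x^2


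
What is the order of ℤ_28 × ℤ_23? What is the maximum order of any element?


|ℤ_28 × ℤ_23| = 28 × 23 = 644
Max element order = lcm(28,23) = 644
Cyclic? Yes (gcd=1)

|ℤ_28×ℤ_23| = 644, max element order = 644


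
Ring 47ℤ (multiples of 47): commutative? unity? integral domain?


47ℤ is a commutative ring under +,× but has no multiplicative identity (1 ∉ 47ℤ); it has no zero divisors, but without unity it is not an integral domain
Commutative: Yes
Integral domain: No
Has unity: No

47ℤ (multiples of 47): Commutative=Yes, Unity=No


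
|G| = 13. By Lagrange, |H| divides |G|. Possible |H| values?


Lagrange's theorem: |H| divides |G|
|G| = 13
Divisors of 13: 1, 13

Possible subgroup orders: {1, 13}


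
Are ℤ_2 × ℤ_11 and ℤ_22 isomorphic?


Comparing ℤ_2 × ℤ_11 and ℤ_22:
gcd(2,11) = 1, so ℤ_2 × ℤ_11 ≅ ℤ_22 (CRT)

Yes, ℤ_2 × ℤ_11 ≅ ℤ_22


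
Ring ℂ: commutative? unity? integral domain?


ℂ is a field: commutative, has unity, every nonzero element is a unit (hence an integral domain)
Commutative: Yes
Integral domain: Yes
Has unity: Yes

ℂ: Commutative=Yes, Unity=Yes


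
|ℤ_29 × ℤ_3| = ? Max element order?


|ℤ_29 × ℤ_3| = 29 × 3 = 87
Max element order = lcm(29,3) = 87
Cyclic? Yes (gcd=1)

|ℤ_29×ℤ_3| = 87, max element order = 87


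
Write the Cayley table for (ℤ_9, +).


Elements: {0, 1, 2, 3, 4, 5, 6, 7, 8}
Operation: addition mod 9
Entry (a, b) = (a + b) mod 9

Cayley table:
  | 0 | 1 | 2 | 3 | 4 | 5 | 6 | 7 | 8
0 | 0 | 1 | 2 | 3 | 4 | 5 | 6 | 7 | 8
1 | 1 | 2 | 3 | 4 | 5 | 6 | 7 | 8 | 0
2 | 2 | 3 | 4 | 5 | 6 | 7 | 8 | 0 | 1
3 | 3 | 4 | 5 | 6 | 7 | 8 | 0 | 1 | 2
4 | 4 | 5 | 6 | 7 | 8 | 0 | 1 | 2 | 3
5 | 5 | 6 | 7 | 8 | 0 | 1 | 2 | 3 | 4
6 | 6 | 7 | 8 | 0 | 1 | 2 | 3 | 4 | 5
7 | 7 | 8 | 0 | 1 | 2 | 3 | 4 | 5 | 6
8 | 8 | 0 | 1 | 2 | 3 | 4 | 5 | 6 | 7


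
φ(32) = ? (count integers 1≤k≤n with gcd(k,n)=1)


Factor n: 32 = 2^5
φ(n) = n · ∏(1 - 1/p) over distinct primes p | n
φ(32) = 32 · (1 - 1/2) = 16

φ(32) = 16


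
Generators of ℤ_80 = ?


g generates ℤ_n iff gcd(g,n) = 1
Prime factors of 80: 2, 5
Generators are g ∈ {1,...,79} not divisible by any of these primes.
Generators: {1, 3, 7, 9, 11, 13, 17, 19, 21, 23, 27, 29, 31, 33, 37, 39, 41, 43, 47, 49, 51, 53, 57, 59, 61, 63, 67, 69, 71, 73, 77, 79}
Number of generators = φ(80) = 32

Generators of ℤ_80 = {1, 3, 7, 9, 11, 13, 17, 19, 21, 23, 27, 29, 31, 33, 37, 39, 41, 43, 47, 49, 51, 53, 57, 59, 61, 63, 67, 69, 71, 73, 77, 79}


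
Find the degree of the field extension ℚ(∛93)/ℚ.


∛93 has minimal polynomial x³ - 93 (irreducible over ℚ since 93 is not a perfect cube)

[ℚ(∛93)/ℚ] = 3


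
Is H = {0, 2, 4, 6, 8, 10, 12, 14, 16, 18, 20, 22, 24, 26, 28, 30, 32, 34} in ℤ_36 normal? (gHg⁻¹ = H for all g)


H = {0, 2, 4, 6, 8, 10, 12, 14, 16, 18, 20, 22, 24, 26, 28, 30, 32, 34} in ℤ_36
ℤ_36 is abelian; every subgroup of an abelian group is normal

Yes, normal subgroup


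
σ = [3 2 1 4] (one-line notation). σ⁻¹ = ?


To find σ⁻¹, swap domain and range:
σ(1) = 3 → σ⁻¹(3) = 1
σ(2) = 2 → σ⁻¹(2) = 2
σ(3) = 1 → σ⁻¹(1) = 3
σ(4) = 4 → σ⁻¹(4) = 4

σ⁻¹ = [3 2 1 4]


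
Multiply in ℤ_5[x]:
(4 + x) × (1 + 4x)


Expand and collect like terms; reduce coefficients mod 5:
x^0: 4·1 = 4 ≡ 4 (mod 5)
x^1: 4·4 + 1·1 = 17 ≡ 2 (mod 5)
x^2: 1·4 = 4 ≡ 4 (mod 5)
Result: 4 + 2x + 4x^2

f · g = 4 + 2x + 4x^2


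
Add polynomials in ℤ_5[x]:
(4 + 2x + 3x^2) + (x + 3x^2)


Add coefficients mod 5:
x^0: 4 + 0 = 4 (mod 5)
x^1: 2 + 1 = 3 (mod 5)
x^2: 3 + 3 = 1 (mod 5)
Result: 4 + 3x + x^2

f + g = 4 + 3x + x^2


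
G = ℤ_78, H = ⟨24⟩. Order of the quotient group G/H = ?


|⟨24⟩| = n / gcd(24, 78) = 78 / 6 = 13
H is normal (ℤ_78 is abelian).
|G/H| = |G| / |H| = 78 / 13 = 6

|G/H| = 6


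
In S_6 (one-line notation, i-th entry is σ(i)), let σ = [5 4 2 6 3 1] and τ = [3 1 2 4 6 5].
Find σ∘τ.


σ∘τ: apply τ first, then σ
1 →τ 3 →σ 2
2 →τ 1 →σ 5
3 →τ 2 →σ 4
4 →τ 4 →σ 6
5 →τ 6 →σ 1
6 →τ 5 →σ 3

σ∘τ = [2 5 4 6 1 3]


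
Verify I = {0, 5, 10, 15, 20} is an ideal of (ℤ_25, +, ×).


Check ideal conditions for I = {0, 5, 10, 15, 20} in ℤ_25:
(1) I is an additive subgroup? Yes
(2) For r ∈ ℤ_25 and a ∈ I: r·a ∈ I? Yes

Yes, I is an ideal of ℤ_25


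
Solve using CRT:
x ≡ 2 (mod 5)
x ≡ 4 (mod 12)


m₁ = 5, m₂ = 12, gcd = 1, so CRT applies. M = m₁·m₂ = 60
Let M₁ = M/m₁ = 12, M₂ = M/m₂ = 5
Find y₁ ≡ M₁⁻¹ (mod m₁): 12⁻¹ ≡ 3 (mod 5)
Find y₂ ≡ M₂⁻¹ (mod m₂): 5⁻¹ ≡ 5 (mod 12)
x = a₁·M₁·y₁ + a₂·M₂·y₂ = 2·12·3 + 4·5·5 = 172
Reduce mod 60: x ≡ 52
Check: 52 mod 5 = 2 ✓, 52 mod 12 = 4 ✓

x ≡ 52 (mod 60)


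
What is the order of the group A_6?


|A_n| = n!/2 (even permutations)
|A_6| = 6!/2 = 720/2 = 360

|A_6| = 360


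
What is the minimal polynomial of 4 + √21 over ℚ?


Let α = 4 + √21. Then α - 4 = √21, so (α - 4)² = 21, giving α² - 8α - 5 = 0. Degree 2 and α ∉ ℚ, so this is the minimal polynomial.

Minimal polynomial: x² - 8x - 5


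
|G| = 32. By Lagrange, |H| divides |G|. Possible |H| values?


Lagrange's theorem: |H| divides |G|
|G| = 32
Divisors of 32: 1, 2, 4, 8, 16, 32

Possible subgroup orders: {1, 2, 4, 8, 16, 32}


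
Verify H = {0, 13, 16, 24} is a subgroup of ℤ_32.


Subgroup test for H = {0, 13, 16, 24} in (ℤ_32, +):
(1) 0 ∈ H? Yes
(2) Closure: for all a,b ∈ H, (a+b) mod 32 ∈ H? No  [counterexample: 13 + 13 = 26 ∉ H]
(3) Inverses: for all a ∈ H, -a mod 32 ∈ H? No

No, H is not a subgroup of ℤ_32


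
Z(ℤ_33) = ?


Z(G) = {g ∈ G | gx = xg for all x ∈ G}
ℤ_33 is abelian, so Z(G) = G

Z(ℤ_33) = ℤ_33


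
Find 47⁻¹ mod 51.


Use the extended Euclidean algorithm to write 1 = 47·s + 51·t; then s mod 51 is the inverse.
Euclidean algorithm:
  47 = 0·51 + 47
  51 = 1·47 + 4
  47 = 11·4 + 3
  4 = 1·3 + 1
  3 = 3·1 + 0
gcd(47,51) = 1
Back-substitution gives: 47·(-13) + 51·(12) = 1
So 47⁻¹ ≡ -13 ≡ 38 (mod 51)
Check: 47 × 38 = 1786 ≡ 1 (mod 51) ✓

47⁻¹ ≡ 38 (mod 51)


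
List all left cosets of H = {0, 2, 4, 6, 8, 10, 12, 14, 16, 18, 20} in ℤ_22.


H = {0, 2, 4, 6, 8, 10, 12, 14, 16, 18, 20}, |H| = 11
Number of cosets = |G|/|H| = 22/11 = 2
0 + H = {0, 2, 4, 6, 8, 10, 12, 14, 16, 18, 20}
1 + H = {1, 3, 5, 7, 9, 11, 13, 15, 17, 19, 21}

Cosets: 0+H={0,2,4,6,8,10,12,14,16,18,20}; 1+H={1,3,5,7,9,11,13,15,17,19,21}


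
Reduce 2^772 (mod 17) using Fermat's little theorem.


Fermat's little theorem: if p is prime and gcd(a,p)=1, then a^(p-1) ≡ 1 (mod p)
p = 17 is prime, gcd(2,17) = 1
Reduce exponent: 772 mod 16 = 4
So 2^772 ≡ 2^4 (mod 17)
2^4 mod 17 = 16

2^772 ≡ 16 (mod 17)


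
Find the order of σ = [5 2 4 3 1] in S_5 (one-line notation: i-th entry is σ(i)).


Cycle decomposition: (1 5) (3 4)
Cycle lengths: 2, 2
Order = lcm(2, 2) = 2

ord(σ) = 2


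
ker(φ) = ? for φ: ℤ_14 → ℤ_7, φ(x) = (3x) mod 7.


Kernel = preimage of identity
ker(φ) = {x ∈ ℤ_14 : 3x ≡ 0 (mod 7)}. Since 7 | 14, φ is well-defined. The kernel is the cyclic subgroup ⟨7⟩ of ℤ_14 (order 2), i.e. {0, 7}

ker(φ) = {0, 7}


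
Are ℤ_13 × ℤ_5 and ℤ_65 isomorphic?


Comparing ℤ_13 × ℤ_5 and ℤ_65:
gcd(13,5) = 1, so ℤ_13 × ℤ_5 ≅ ℤ_65 (CRT)

Yes, ℤ_13 × ℤ_5 ≅ ℤ_65


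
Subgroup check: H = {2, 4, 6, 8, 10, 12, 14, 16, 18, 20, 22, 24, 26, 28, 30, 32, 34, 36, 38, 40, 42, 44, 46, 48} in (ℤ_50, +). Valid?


Subgroup test for H = {2, 4, 6, 8, 10, 12, 14, 16, 18, 20, 22, 24, 26, 28, 30, 32, 34, 36, 38, 40, 42, 44, 46, 48} in (ℤ_50, +):
(1) 0 ∈ H? No
(2) Closure: for all a,b ∈ H, (a+b) mod 50 ∈ H? No  [counterexample: 2 + 48 = 0 ∉ H]
(3) Inverses: for all a ∈ H, -a mod 50 ∈ H? Yes

No, H is not a subgroup of ℤ_50


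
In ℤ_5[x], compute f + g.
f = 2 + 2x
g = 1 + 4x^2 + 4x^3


Add coefficients mod 5:
x^0: 2 + 1 = 3 (mod 5)
x^1: 2 + 0 = 2 (mod 5)
x^2: 0 + 4 = 4 (mod 5)
x^3: 0 + 4 = 4 (mod 5)
Result: 3 + 2x + 4x^2 + 4x^3

f + g = 3 + 2x + 4x^2 + 4x^3


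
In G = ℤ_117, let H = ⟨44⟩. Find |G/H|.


|⟨44⟩| = n / gcd(44, 117) = 117 / 1 = 117
H is normal (ℤ_117 is abelian).
|G/H| = |G| / |H| = 117 / 117 = 1

|G/H| = 1


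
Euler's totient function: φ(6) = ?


φ(n) = count of k ∈ {1,...,n} with gcd(k,n)=1
Coprimes to 6: {1, 5}
Count: 2

φ(6) = 2


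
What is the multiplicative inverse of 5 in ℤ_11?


Use the extended Euclidean algorithm to write 1 = 5·s + 11·t; then s mod 11 is the inverse.
Euclidean algorithm:
  5 = 0·11 + 5
  11 = 2·5 + 1
  5 = 5·1 + 0
gcd(5,11) = 1
Back-substitution gives: 5·(-2) + 11·(1) = 1
So 5⁻¹ ≡ -2 ≡ 9 (mod 11)
Check: 5 × 9 = 45 ≡ 1 (mod 11) ✓

5⁻¹ ≡ 9 (mod 11)


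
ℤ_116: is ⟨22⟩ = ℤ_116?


g generates ℤ_n iff gcd(g, n) = 1
gcd(22, 116) = 2
Since gcd = 2 ≠ 1, ⟨22⟩ has order 58 < 116, so 22 is not a generator.

No, 22 does not generate ℤ_116


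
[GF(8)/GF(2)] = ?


GF(8) = GF(2^3), so the extension degree is 3

[GF(8)/GF(2)] = 3


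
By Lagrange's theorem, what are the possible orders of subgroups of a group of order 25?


Lagrange's theorem: |H| divides |G|
|G| = 25
Divisors of 25: 1, 5, 25

Possible subgroup orders: {1, 5, 25}


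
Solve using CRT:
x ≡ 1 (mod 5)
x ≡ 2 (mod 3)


m₁ = 5, m₂ = 3, gcd = 1, so CRT applies. M = m₁·m₂ = 15
Let M₁ = M/m₁ = 3, M₂ = M/m₂ = 5
Find y₁ ≡ M₁⁻¹ (mod m₁): 3⁻¹ ≡ 2 (mod 5)
Find y₂ ≡ M₂⁻¹ (mod m₂): 5⁻¹ ≡ 2 (mod 3)
x = a₁·M₁·y₁ + a₂·M₂·y₂ = 1·3·2 + 2·5·2 = 26
Reduce mod 15: x ≡ 11
Check: 11 mod 5 = 1 ✓, 11 mod 3 = 2 ✓

x ≡ 11 (mod 15)


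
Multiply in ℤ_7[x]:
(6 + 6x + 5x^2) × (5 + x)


Expand and collect like terms; reduce coefficients mod 7:
x^0: 6·5 = 30 ≡ 2 (mod 7)
x^1: 6·1 + 6·5 = 36 ≡ 1 (mod 7)
x^2: 6·1 + 5·5 = 31 ≡ 3 (mod 7)
x^3: 5·1 = 5 ≡ 5 (mod 7)
Result: 2 + x + 3x^2 + 5x^3

f · g = 2 + x + 3x^2 + 5x^3


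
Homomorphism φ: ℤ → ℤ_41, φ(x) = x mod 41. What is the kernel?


Kernel = preimage of identity
ker(φ) = {x ∈ ℤ : x ≡ 0 (mod 41)} = 41ℤ = {0, ±41, ±82, ...}

ker(φ) = 41ℤ


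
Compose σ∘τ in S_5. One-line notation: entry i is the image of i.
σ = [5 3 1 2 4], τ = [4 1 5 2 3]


σ∘τ: apply τ first, then σ
1 →τ 4 →σ 2
2 →τ 1 →σ 5
3 →τ 5 →σ 4
4 →τ 2 →σ 3
5 →τ 3 →σ 1

σ∘τ = [2 5 4 3 1]


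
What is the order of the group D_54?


|D_n| = 2n (n rotations and n reflections)
|D_54| = 2×54 = 108

|D_54| = 108


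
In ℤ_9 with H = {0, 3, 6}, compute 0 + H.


0 + H = {0 + h (mod 9) : h ∈ H}
0+0=0, 0+3=3, 0+6=6

0 + H = {0, 3, 6}


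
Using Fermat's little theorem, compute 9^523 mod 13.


Fermat's little theorem: if p is prime and gcd(a,p)=1, then a^(p-1) ≡ 1 (mod p)
p = 13 is prime, gcd(9,13) = 1
Reduce exponent: 523 mod 12 = 7
So 9^523 ≡ 9^7 (mod 13)
9^7 mod 13 = 9

9^523 ≡ 9 (mod 13)


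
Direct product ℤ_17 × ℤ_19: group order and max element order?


|ℤ_17 × ℤ_19| = 17 × 19 = 323
Max element order = lcm(17,19) = 323
Cyclic? Yes (gcd=1)

|ℤ_17×ℤ_19| = 323, max element order = 323


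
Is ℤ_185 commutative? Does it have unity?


ℤ_185 is a commutative ring with unity 1; 185 = 5×37 is composite, so 5·37 ≡ 0 gives zero divisors (not an integral domain)
Commutative: Yes
Integral domain: No
Has unity: Yes

ℤ_185: Commutative=Yes, Unity=Yes


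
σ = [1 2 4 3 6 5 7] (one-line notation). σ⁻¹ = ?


To find σ⁻¹, swap domain and range:
σ(1) = 1 → σ⁻¹(1) = 1
σ(2) = 2 → σ⁻¹(2) = 2
σ(3) = 4 → σ⁻¹(4) = 3
σ(4) = 3 → σ⁻¹(3) = 4
σ(5) = 6 → σ⁻¹(6) = 5
σ(6) = 5 → σ⁻¹(5) = 6
σ(7) = 7 → σ⁻¹(7) = 7

σ⁻¹ = [1 2 4 3 6 5 7]


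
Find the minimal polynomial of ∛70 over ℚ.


∛70 satisfies x³ - 70 = 0, irreducible over ℚ (no rational root; 70 is not a perfect cube)

Minimal polynomial: x³ - 70


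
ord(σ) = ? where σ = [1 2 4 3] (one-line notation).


Cycle decomposition: (3 4)
Cycle lengths: 2
Order = lcm(2) = 2

ord(σ) = 2


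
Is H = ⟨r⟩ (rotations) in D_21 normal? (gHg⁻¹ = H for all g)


H = ⟨r⟩ (rotations) in D_21
The rotation subgroup ⟨r⟩ has index 2 in D_21, so it is normal

Yes, normal subgroup


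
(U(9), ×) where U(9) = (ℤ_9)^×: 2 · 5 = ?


Operation: multiplication mod 9
2 · 5 = (a × b) mod 9 with a = 2, b = 5

2 · 5 = 1


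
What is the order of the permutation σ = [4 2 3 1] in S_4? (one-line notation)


Cycle decomposition: (1 4)
Cycle lengths: 2
Order = lcm(2) = 2

ord(σ) = 2


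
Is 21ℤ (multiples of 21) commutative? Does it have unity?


21ℤ is a commutative ring under +,× but has no multiplicative identity (1 ∉ 21ℤ); it has no zero divisors, but without unity it is not an integral domain
Commutative: Yes
Integral domain: No
Has unity: No

21ℤ (multiples of 21): Commutative=Yes, Unity=No


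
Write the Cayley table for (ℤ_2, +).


Elements: {0, 1}
Operation: addition mod 2
Entry (a, b) = (a + b) mod 2

Cayley table:
  | 0 | 1
0 | 0 | 1
1 | 1 | 0


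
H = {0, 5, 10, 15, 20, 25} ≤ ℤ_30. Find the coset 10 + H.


10 + H = {10 + h (mod 30) : h ∈ H}
10+0=10, 10+5=15, 10+10=20, 10+15=25, 10+20=0, 10+25=5
10 + H = {0, 5, 10, 15, 20, 25} = 0 + H

10 + H = {0, 5, 10, 15, 20, 25}


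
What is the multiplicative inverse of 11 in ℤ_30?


Use the extended Euclidean algorithm to write 1 = 11·s + 30·t; then s mod 30 is the inverse.
Euclidean algorithm:
  11 = 0·30 + 11
  30 = 2·11 + 8
  11 = 1·8 + 3
  8 = 2·3 + 2
  3 = 1·2 + 1
  2 = 2·1 + 0
gcd(11,30) = 1
Back-substitution gives: 11·(11) + 30·(-4) = 1
So 11⁻¹ ≡ 11 ≡ 11 (mod 30)
Check: 11 × 11 = 121 ≡ 1 (mod 30) ✓

11⁻¹ ≡ 11 (mod 30)


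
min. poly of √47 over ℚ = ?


√47 satisfies x² - 47 = 0, irreducible over ℚ since 47 is squarefree

Minimal polynomial: x² - 47


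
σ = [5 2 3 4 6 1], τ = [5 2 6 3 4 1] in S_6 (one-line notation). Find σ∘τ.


σ∘τ: apply τ first, then σ
1 →τ 5 →σ 6
2 →τ 2 →σ 2
3 →τ 6 →σ 1
4 →τ 3 →σ 3
5 →τ 4 →σ 4
6 →τ 1 →σ 5

σ∘τ = [6 2 1 3 4 5]


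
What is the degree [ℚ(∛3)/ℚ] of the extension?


∛3 has minimal polynomial x³ - 3 (irreducible over ℚ since 3 is not a perfect cube)

[ℚ(∛3)/ℚ] = 3


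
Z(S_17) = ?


Z(G) = {g ∈ G | gx = xg for all x ∈ G}
S_n is non-abelian for n ≥ 3; Z(S_17) is trivial

Z(S_17) = {e}


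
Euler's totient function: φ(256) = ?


Factor n: 256 = 2^8
φ(n) = n · ∏(1 - 1/p) over distinct primes p | n
φ(256) = 256 · (1 - 1/2) = 128

φ(256) = 128


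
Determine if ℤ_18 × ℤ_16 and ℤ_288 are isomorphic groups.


Comparing ℤ_18 × ℤ_16 and ℤ_288:
gcd(18,16) = 2 ≠ 1. Max element order in ℤ_18×ℤ_16 is lcm(18,16) = 144 < 288, so it has no element of order 288

No, ℤ_18 × ℤ_16 ≇ ℤ_288


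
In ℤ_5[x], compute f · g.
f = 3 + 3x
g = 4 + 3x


Expand and collect like terms; reduce coefficients mod 5:
x^0: 3·4 = 12 ≡ 2 (mod 5)
x^1: 3·3 + 3·4 = 21 ≡ 1 (mod 5)
x^2: 3·3 = 9 ≡ 4 (mod 5)
Result: 2 + x + 4x^2

f · g = 2 + x + 4x^2


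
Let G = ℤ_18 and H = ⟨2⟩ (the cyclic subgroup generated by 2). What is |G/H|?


|⟨2⟩| = n / gcd(2, 18) = 18 / 2 = 9
H is normal (ℤ_18 is abelian).
|G/H| = |G| / |H| = 18 / 9 = 2

|G/H| = 2


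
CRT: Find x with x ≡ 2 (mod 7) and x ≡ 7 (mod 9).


m₁ = 7, m₂ = 9, gcd = 1, so CRT applies. M = m₁·m₂ = 63
Let M₁ = M/m₁ = 9, M₂ = M/m₂ = 7
Find y₁ ≡ M₁⁻¹ (mod m₁): 9⁻¹ ≡ 4 (mod 7)
Find y₂ ≡ M₂⁻¹ (mod m₂): 7⁻¹ ≡ 4 (mod 9)
x = a₁·M₁·y₁ + a₂·M₂·y₂ = 2·9·4 + 7·7·4 = 268
Reduce mod 63: x ≡ 16
Check: 16 mod 7 = 2 ✓, 16 mod 9 = 7 ✓

x ≡ 16 (mod 63)


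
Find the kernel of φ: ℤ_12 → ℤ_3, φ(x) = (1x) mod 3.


Kernel = preimage of identity
ker(φ) = {x ∈ ℤ_12 : 1x ≡ 0 (mod 3)}. Since 3 | 12, φ is well-defined. The kernel is the cyclic subgroup ⟨3⟩ of ℤ_12 (order 4), i.e. {0, 3, 6, 9}

ker(φ) = {0, 3, 6, 9}


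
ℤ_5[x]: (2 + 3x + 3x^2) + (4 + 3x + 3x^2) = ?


Add coefficients mod 5:
x^0: 2 + 4 = 1 (mod 5)
x^1: 3 + 3 = 1 (mod 5)
x^2: 3 + 3 = 1 (mod 5)
Result: 1 + x + x^2

f + g = 1 + x + x^2


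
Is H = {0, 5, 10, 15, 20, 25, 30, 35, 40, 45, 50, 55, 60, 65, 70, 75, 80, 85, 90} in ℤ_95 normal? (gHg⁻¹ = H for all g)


H = {0, 5, 10, 15, 20, 25, 30, 35, 40, 45, 50, 55, 60, 65, 70, 75, 80, 85, 90} in ℤ_95
ℤ_95 is abelian; every subgroup of an abelian group is normal

Yes, normal subgroup


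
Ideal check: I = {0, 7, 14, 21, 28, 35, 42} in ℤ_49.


Check ideal conditions for I = {0, 7, 14, 21, 28, 35, 42} in ℤ_49:
(1) I is an additive subgroup? Yes
(2) For r ∈ ℤ_49 and a ∈ I: r·a ∈ I? Yes

Yes, I is an ideal of ℤ_49


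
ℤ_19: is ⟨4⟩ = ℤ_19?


g generates ℤ_n iff gcd(g, n) = 1
gcd(4, 19) = 1
Since gcd = 1, 4 is a generator.

Yes, 4 generates ℤ_19


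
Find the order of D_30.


|D_n| = 2n (n rotations and n reflections)
|D_30| = 2×30 = 60

|D_30| = 60


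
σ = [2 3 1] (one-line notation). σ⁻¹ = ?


To find σ⁻¹, swap domain and range:
σ(1) = 2 → σ⁻¹(2) = 1
σ(2) = 3 → σ⁻¹(3) = 2
σ(3) = 1 → σ⁻¹(1) = 3

σ⁻¹ = [3 1 2]


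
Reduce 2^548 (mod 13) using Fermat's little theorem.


Fermat's little theorem: if p is prime and gcd(a,p)=1, then a^(p-1) ≡ 1 (mod p)
p = 13 is prime, gcd(2,13) = 1
Reduce exponent: 548 mod 12 = 8
So 2^548 ≡ 2^8 (mod 13)
2^8 mod 13 = 9

2^548 ≡ 9 (mod 13)


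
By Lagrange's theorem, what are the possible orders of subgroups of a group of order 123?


Lagrange's theorem: |H| divides |G|
|G| = 123
Divisors of 123: 1, 3, 41, 123

Possible subgroup orders: {1, 3, 41, 123}


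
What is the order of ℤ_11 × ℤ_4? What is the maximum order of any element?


|ℤ_11 × ℤ_4| = 11 × 4 = 44
Max element order = lcm(11,4) = 44
Cyclic? Yes (gcd=1)

|ℤ_11×ℤ_4| = 44, max element order = 44


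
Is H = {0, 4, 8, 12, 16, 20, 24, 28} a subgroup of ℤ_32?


Subgroup test for H = {0, 4, 8, 12, 16, 20, 24, 28} in (ℤ_32, +):
(1) 0 ∈ H? Yes
(2) Closure: for all a,b ∈ H, (a+b) mod 32 ∈ H? Yes
(3) Inverses: for all a ∈ H, -a mod 32 ∈ H? Yes

Yes, H is a subgroup of ℤ_32


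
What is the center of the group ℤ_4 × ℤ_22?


Z(G) = {g ∈ G | gx = xg for all x ∈ G}
Direct product of abelian groups is abelian, so Z(G) = G

Z(ℤ_4 × ℤ_22) = ℤ_4 × ℤ_22


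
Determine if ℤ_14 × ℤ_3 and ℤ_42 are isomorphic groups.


Comparing ℤ_14 × ℤ_3 and ℤ_42:
gcd(14,3) = 1, so ℤ_14 × ℤ_3 ≅ ℤ_42 (CRT)

Yes, ℤ_14 × ℤ_3 ≅ ℤ_42


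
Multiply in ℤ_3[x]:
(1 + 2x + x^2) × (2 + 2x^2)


Expand and collect like terms; reduce coefficients mod 3:
x^0: 1·2 = 2 ≡ 2 (mod 3)
x^1: 1·0 + 2·2 = 4 ≡ 1 (mod 3)
x^2: 1·2 + 2·0 + 1·2 = 4 ≡ 1 (mod 3)
x^3: 2·2 + 1·0 = 4 ≡ 1 (mod 3)
x^4: 1·2 = 2 ≡ 2 (mod 3)
Result: 2 + x + x^2 + x^3 + 2x^4

f · g = 2 + x + x^2 + x^3 + 2x^4


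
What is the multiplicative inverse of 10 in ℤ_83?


Use the extended Euclidean algorithm to write 1 = 10·s + 83·t; then s mod 83 is the inverse.
Euclidean algorithm:
  10 = 0·83 + 10
  83 = 8·10 + 3
  10 = 3·3 + 1
  3 = 3·1 + 0
gcd(10,83) = 1
Back-substitution gives: 10·(25) + 83·(-3) = 1
So 10⁻¹ ≡ 25 ≡ 25 (mod 83)
Check: 10 × 25 = 250 ≡ 1 (mod 83) ✓

10⁻¹ ≡ 25 (mod 83)


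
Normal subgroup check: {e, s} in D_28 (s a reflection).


H = {e, s} in D_28 (s a reflection)
r·s·r⁻¹ = sr⁻² ≠ s for n ≥ 3, so {e, s} is not closed under conjugation

No, not a normal subgroup


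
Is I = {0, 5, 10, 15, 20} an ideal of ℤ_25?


Check ideal conditions for I = {0, 5, 10, 15, 20} in ℤ_25:
(1) I is an additive subgroup? Yes
(2) For r ∈ ℤ_25 and a ∈ I: r·a ∈ I? Yes

Yes, I is an ideal of ℤ_25


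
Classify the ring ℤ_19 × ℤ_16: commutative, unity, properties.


Direct product ring; commutative with unity (1,1); but (1,0)·(0,1) = (0,0) gives zero divisors, so not an integral domain
Commutative: Yes
Integral domain: No
Has unity: Yes

ℤ_19 × ℤ_16: Commutative=Yes, Unity=Yes


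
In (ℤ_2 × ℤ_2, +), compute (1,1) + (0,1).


Operation: componentwise addition mod (2, 2)
(1,1) + (0,1) = ((a₁+b₁) mod 2, (a₂+b₂) mod 2) with a = (1,1), b = (0,1)

(1,1) + (0,1) = (1,0)


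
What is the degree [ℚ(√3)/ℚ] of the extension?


√3 has minimal polynomial x² - 3 (irreducible over ℚ since 3 is squarefree)

[ℚ(√3)/ℚ] = 2


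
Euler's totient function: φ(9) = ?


φ(n) = count of k ∈ {1,...,n} with gcd(k,n)=1
Coprimes to 9: {1, 2, 4, 5, 7, 8}
Count: 6

φ(9) = 6


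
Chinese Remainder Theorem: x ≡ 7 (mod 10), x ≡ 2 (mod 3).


m₁ = 10, m₂ = 3, gcd = 1, so CRT applies. M = m₁·m₂ = 30
Let M₁ = M/m₁ = 3, M₂ = M/m₂ = 10
Find y₁ ≡ M₁⁻¹ (mod m₁): 3⁻¹ ≡ 7 (mod 10)
Find y₂ ≡ M₂⁻¹ (mod m₂): 10⁻¹ ≡ 1 (mod 3)
x = a₁·M₁·y₁ + a₂·M₂·y₂ = 7·3·7 + 2·10·1 = 167
Reduce mod 30: x ≡ 17
Check: 17 mod 10 = 7 ✓, 17 mod 3 = 2 ✓

x ≡ 17 (mod 30)


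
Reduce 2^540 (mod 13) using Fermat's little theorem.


Fermat's little theorem: if p is prime and gcd(a,p)=1, then a^(p-1) ≡ 1 (mod p)
p = 13 is prime, gcd(2,13) = 1
Reduce exponent: 540 mod 12 = 0
So 2^540 ≡ 2^0 (mod 13)
2^0 = 1

2^540 ≡ 1 (mod 13)


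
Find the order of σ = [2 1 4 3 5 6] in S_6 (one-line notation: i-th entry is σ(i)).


Cycle decomposition: (1 2) (3 4)
Cycle lengths: 2, 2
Order = lcm(2, 2) = 2

ord(σ) = 2


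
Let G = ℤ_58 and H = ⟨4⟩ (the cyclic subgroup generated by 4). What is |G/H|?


|⟨4⟩| = n / gcd(4, 58) = 58 / 2 = 29
H is normal (ℤ_58 is abelian).
|G/H| = |G| / |H| = 58 / 29 = 2

|G/H| = 2


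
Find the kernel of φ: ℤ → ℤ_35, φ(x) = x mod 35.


Kernel = preimage of identity
ker(φ) = {x ∈ ℤ : x ≡ 0 (mod 35)} = 35ℤ = {0, ±35, ±70, ...}

ker(φ) = 35ℤ


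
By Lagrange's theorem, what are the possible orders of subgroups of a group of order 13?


Lagrange's theorem: |H| divides |G|
|G| = 13
Divisors of 13: 1, 13

Possible subgroup orders: {1, 13}


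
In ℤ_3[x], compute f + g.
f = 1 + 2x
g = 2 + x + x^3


Add coefficients mod 3:
x^0: 1 + 2 = 0 (mod 3)
x^1: 2 + 1 = 0 (mod 3)
x^2: 0 + 0 = 0 (mod 3)
x^3: 0 + 1 = 1 (mod 3)
Result: x^3

f + g = x^3


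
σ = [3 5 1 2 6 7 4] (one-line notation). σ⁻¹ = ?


To find σ⁻¹, swap domain and range:
σ(1) = 3 → σ⁻¹(3) = 1
σ(2) = 5 → σ⁻¹(5) = 2
σ(3) = 1 → σ⁻¹(1) = 3
σ(4) = 2 → σ⁻¹(2) = 4
σ(5) = 6 → σ⁻¹(6) = 5
σ(6) = 7 → σ⁻¹(7) = 6
σ(7) = 4 → σ⁻¹(4) = 7

σ⁻¹ = [3 4 1 7 2 5 6]


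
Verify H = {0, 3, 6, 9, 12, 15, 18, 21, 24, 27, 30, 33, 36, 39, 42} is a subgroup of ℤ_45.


Subgroup test for H = {0, 3, 6, 9, 12, 15, 18, 21, 24, 27, 30, 33, 36, 39, 42} in (ℤ_45, +):
(1) 0 ∈ H? Yes
(2) Closure: for all a,b ∈ H, (a+b) mod 45 ∈ H? Yes
(3) Inverses: for all a ∈ H, -a mod 45 ∈ H? Yes

Yes, H is a subgroup of ℤ_45


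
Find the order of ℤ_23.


ℤ_n has n elements.

|ℤ_23| = 23


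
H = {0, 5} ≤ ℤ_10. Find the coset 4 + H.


4 + H = {4 + h (mod 10) : h ∈ H}
4+0=4, 4+5=9

4 + H = {4, 9}


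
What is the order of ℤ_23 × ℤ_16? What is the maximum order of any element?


|ℤ_23 × ℤ_16| = 23 × 16 = 368
Max element order = lcm(23,16) = 368
Cyclic? Yes (gcd=1)

|ℤ_23×ℤ_16| = 368, max element order = 368


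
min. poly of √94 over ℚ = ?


√94 satisfies x² - 94 = 0, irreducible over ℚ since 94 is squarefree

Minimal polynomial: x² - 94


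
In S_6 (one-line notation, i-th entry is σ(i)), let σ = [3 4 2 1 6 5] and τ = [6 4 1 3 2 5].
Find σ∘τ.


σ∘τ: apply τ first, then σ
1 →τ 6 →σ 5
2 →τ 4 →σ 1
3 →τ 1 →σ 3
4 →τ 3 →σ 2
5 →τ 2 →σ 4
6 →τ 5 →σ 6

σ∘τ = [5 1 3 2 4 6]


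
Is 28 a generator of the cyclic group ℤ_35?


g generates ℤ_n iff gcd(g, n) = 1
gcd(28, 35) = 7
Since gcd = 7 ≠ 1, ⟨28⟩ has order 5 < 35, so 28 is not a generator.

No, 28 does not generate ℤ_35


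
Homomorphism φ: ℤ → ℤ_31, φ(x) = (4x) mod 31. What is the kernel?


Kernel = preimage of identity
ker(φ) = {x ∈ ℤ : 4x ≡ 0 (mod 31)}. gcd(4,31) = 1, so 4x ≡ 0 (mod 31) ⟺ x ≡ 0 (mod 31/1 = 31). Hence ker(φ) = 31ℤ

ker(φ) = 31ℤ


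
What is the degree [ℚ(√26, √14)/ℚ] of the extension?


[ℚ(√26,√14):ℚ] = [ℚ(√26,√14):ℚ(√26)]·[ℚ(√26):ℚ] = 2·2 = 4

[ℚ(√26, √14)/ℚ] = 4


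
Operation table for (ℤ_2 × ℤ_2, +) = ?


Elements: {(0,0), (0,1), (1,0), (1,1)}
Operation: componentwise addition mod (2, 2)
Entry (a, b) = ((a₁+b₁) mod 2, (a₂+b₂) mod 2)

Cayley table:
      | (0,0) | (0,1) | (1,0) | (1,1)
(0,0) | (0,0) | (0,1) | (1,0) | (1,1)
(0,1) | (0,1) | (0,0) | (1,1) | (1,0)
(1,0) | (1,0) | (1,1) | (0,0) | (0,1)
(1,1) | (1,1) | (1,0) | (0,1) | (0,0)


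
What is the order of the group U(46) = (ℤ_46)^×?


U(n) is the group of units mod n; |U(n)| = φ(n)
|U(46)| = φ(46) = 22

|U(46) = (ℤ_46)^×| = 22


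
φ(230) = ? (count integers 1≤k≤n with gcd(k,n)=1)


Factor n: 230 = 2 × 5 × 23
φ(n) = n · ∏(1 - 1/p) over distinct primes p | n
φ(230) = 230 · (1 - 1/2) · (1 - 1/5) · (1 - 1/23) = 88

φ(230) = 88


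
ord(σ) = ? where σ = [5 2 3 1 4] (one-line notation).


Cycle decomposition: (1 5 4)
Cycle lengths: 3
Order = lcm(3) = 3

ord(σ) = 3


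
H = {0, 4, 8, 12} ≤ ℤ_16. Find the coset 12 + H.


12 + H = {12 + h (mod 16) : h ∈ H}
12+0=12, 12+4=0, 12+8=4, 12+12=8
12 + H = {0, 4, 8, 12} = 0 + H

12 + H = {0, 4, 8, 12}


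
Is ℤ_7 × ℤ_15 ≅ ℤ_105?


Comparing ℤ_7 × ℤ_15 and ℤ_105:
gcd(7,15) = 1, so ℤ_7 × ℤ_15 ≅ ℤ_105 (CRT)

Yes, ℤ_7 × ℤ_15 ≅ ℤ_105


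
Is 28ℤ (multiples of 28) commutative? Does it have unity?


28ℤ is a commutative ring under +,× but has no multiplicative identity (1 ∉ 28ℤ); it has no zero divisors, but without unity it is not an integral domain
Commutative: Yes
Integral domain: No
Has unity: No

28ℤ (multiples of 28): Commutative=Yes, Unity=No


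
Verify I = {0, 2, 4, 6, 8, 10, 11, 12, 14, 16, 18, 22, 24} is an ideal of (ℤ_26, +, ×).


Check ideal conditions for I = {0, 2, 4, 6, 8, 10, 11, 12, 14, 16, 18, 22, 24} in ℤ_26:
(1) I is an additive subgroup? No
(2) For r ∈ ℤ_26 and a ∈ I: r·a ∈ I? No  [counterexample: r=2, a=10, r·a mod 26 = 20 ∉ I]

No, I is not an ideal of ℤ_26


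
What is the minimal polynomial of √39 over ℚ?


√39 satisfies x² - 39 = 0, irreducible over ℚ since 39 is squarefree

Minimal polynomial: x² - 39


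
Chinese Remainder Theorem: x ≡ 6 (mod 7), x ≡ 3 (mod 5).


m₁ = 7, m₂ = 5, gcd = 1, so CRT applies. M = m₁·m₂ = 35
Let M₁ = M/m₁ = 5, M₂ = M/m₂ = 7
Find y₁ ≡ M₁⁻¹ (mod m₁): 5⁻¹ ≡ 3 (mod 7)
Find y₂ ≡ M₂⁻¹ (mod m₂): 7⁻¹ ≡ 3 (mod 5)
x = a₁·M₁·y₁ + a₂·M₂·y₂ = 6·5·3 + 3·7·3 = 153
Reduce mod 35: x ≡ 13
Check: 13 mod 7 = 6 ✓, 13 mod 5 = 3 ✓

x ≡ 13 (mod 35)


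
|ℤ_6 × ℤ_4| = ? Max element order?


|ℤ_6 × ℤ_4| = 6 × 4 = 24
Max element order = lcm(6,4) = 12
Cyclic? No (gcd=2)

|ℤ_6×ℤ_4| = 24, max element order = 12


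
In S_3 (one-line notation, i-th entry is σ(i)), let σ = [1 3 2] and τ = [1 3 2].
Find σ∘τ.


σ∘τ: apply τ first, then σ
1 →τ 1 →σ 1
2 →τ 3 →σ 2
3 →τ 2 →σ 3

σ∘τ = [1 2 3]


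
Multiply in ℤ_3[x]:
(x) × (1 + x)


Expand and collect like terms; reduce coefficients mod 3:
x^0: 0·1 = 0 ≡ 0 (mod 3)
x^1: 0·1 + 1·1 = 1 ≡ 1 (mod 3)
x^2: 1·1 = 1 ≡ 1 (mod 3)
Result: x + x^2

f · g = x + x^2


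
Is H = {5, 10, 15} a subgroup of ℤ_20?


Subgroup test for H = {5, 10, 15} in (ℤ_20, +):
(1) 0 ∈ H? No
(2) Closure: for all a,b ∈ H, (a+b) mod 20 ∈ H? No  [counterexample: 5 + 15 = 0 ∉ H]
(3) Inverses: for all a ∈ H, -a mod 20 ∈ H? Yes

No, H is not a subgroup of ℤ_20


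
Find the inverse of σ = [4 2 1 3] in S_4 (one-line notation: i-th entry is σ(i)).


To find σ⁻¹, swap domain and range:
σ(1) = 4 → σ⁻¹(4) = 1
σ(2) = 2 → σ⁻¹(2) = 2
σ(3) = 1 → σ⁻¹(1) = 3
σ(4) = 3 → σ⁻¹(3) = 4

σ⁻¹ = [3 2 4 1]


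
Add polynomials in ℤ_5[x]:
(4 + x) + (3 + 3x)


Add coefficients mod 5:
x^0: 4 + 3 = 2 (mod 5)
x^1: 1 + 3 = 4 (mod 5)
Result: 2 + 4x

f + g = 2 + 4x


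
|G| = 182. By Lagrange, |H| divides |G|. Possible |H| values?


Lagrange's theorem: |H| divides |G|
|G| = 182
Divisors of 182: 1, 2, 7, 13, 14, 26, 91, 182

Possible subgroup orders: {1, 2, 7, 13, 14, 26, 91, 182}


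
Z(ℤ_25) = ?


Z(G) = {g ∈ G | gx = xg for all x ∈ G}
ℤ_25 is abelian, so Z(G) = G

Z(ℤ_25) = ℤ_25


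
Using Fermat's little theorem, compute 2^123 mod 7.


Fermat's little theorem: if p is prime and gcd(a,p)=1, then a^(p-1) ≡ 1 (mod p)
p = 7 is prime, gcd(2,7) = 1
Reduce exponent: 123 mod 6 = 3
So 2^123 ≡ 2^3 (mod 7)
2^3 mod 7 = 1

2^123 ≡ 1 (mod 7)


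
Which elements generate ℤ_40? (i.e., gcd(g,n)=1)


g generates ℤ_n iff gcd(g,n) = 1
Prime factors of 40: 2, 5
Generators are g ∈ {1,...,39} not divisible by any of these primes.
Generators: {1, 3, 7, 9, 11, 13, 17, 19, 21, 23, 27, 29, 31, 33, 37, 39}
Number of generators = φ(40) = 16

Generators of ℤ_40 = {1, 3, 7, 9, 11, 13, 17, 19, 21, 23, 27, 29, 31, 33, 37, 39}


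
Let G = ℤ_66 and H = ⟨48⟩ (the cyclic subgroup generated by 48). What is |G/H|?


|⟨48⟩| = n / gcd(48, 66) = 66 / 6 = 11
H is normal (ℤ_66 is abelian).
|G/H| = |G| / |H| = 66 / 11 = 6

|G/H| = 6


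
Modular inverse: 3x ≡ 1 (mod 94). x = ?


Use the extended Euclidean algorithm to write 1 = 3·s + 94·t; then s mod 94 is the inverse.
Euclidean algorithm:
  3 = 0·94 + 3
  94 = 31·3 + 1
  3 = 3·1 + 0
gcd(3,94) = 1
Back-substitution gives: 3·(-31) + 94·(1) = 1
So 3⁻¹ ≡ -31 ≡ 63 (mod 94)
Check: 3 × 63 = 189 ≡ 1 (mod 94) ✓

3⁻¹ ≡ 63 (mod 94)


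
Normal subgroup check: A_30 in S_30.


H = A_30 in S_30
A_30 has index 2 in S_30, and every subgroup of index 2 is normal

Yes, normal subgroup
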